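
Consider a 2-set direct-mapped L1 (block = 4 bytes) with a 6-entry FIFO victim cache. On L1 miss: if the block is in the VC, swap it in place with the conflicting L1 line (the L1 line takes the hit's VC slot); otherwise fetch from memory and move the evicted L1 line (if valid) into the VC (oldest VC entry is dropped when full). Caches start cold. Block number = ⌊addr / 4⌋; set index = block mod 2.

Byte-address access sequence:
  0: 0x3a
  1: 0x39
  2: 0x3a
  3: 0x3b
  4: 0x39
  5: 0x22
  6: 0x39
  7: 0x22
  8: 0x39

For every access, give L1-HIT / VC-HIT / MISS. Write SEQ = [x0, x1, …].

  [0] addr=0x3a blk=14 s=0: MISS | VC []
  [1] addr=0x39 blk=14 s=0: L1-HIT | VC []
  [2] addr=0x3a blk=14 s=0: L1-HIT | VC []
  [3] addr=0x3b blk=14 s=0: L1-HIT | VC []
  [4] addr=0x39 blk=14 s=0: L1-HIT | VC []
  [5] addr=0x22 blk=8 s=0: MISS | VC [14]
  [6] addr=0x39 blk=14 s=0: VC-HIT | VC [8]
  [7] addr=0x22 blk=8 s=0: VC-HIT | VC [14]
  [8] addr=0x39 blk=14 s=0: VC-HIT | VC [8]

SEQ = [MISS, L1-HIT, L1-HIT, L1-HIT, L1-HIT, MISS, VC-HIT, VC-HIT, VC-HIT]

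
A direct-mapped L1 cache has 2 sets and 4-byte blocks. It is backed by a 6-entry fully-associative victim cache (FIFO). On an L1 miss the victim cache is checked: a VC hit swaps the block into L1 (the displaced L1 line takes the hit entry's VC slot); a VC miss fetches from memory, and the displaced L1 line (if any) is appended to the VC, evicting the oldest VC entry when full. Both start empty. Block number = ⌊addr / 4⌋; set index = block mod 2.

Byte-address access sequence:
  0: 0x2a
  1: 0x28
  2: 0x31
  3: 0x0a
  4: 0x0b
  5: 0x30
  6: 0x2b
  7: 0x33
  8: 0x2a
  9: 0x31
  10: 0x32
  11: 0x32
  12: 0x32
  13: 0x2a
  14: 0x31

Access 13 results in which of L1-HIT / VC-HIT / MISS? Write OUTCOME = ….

OUTCOME = VC-HIT

0: 0x2a (blk 10, set 0) → MISS  vc=[]
1: 0x28 (blk 10, set 0) → L1-HIT  vc=[]
2: 0x31 (blk 12, set 0) → MISS  vc=[10]
3: 0xa (blk 2, set 0) → MISS  vc=[10, 12]
4: 0xb (blk 2, set 0) → L1-HIT  vc=[10, 12]
5: 0x30 (blk 12, set 0) → VC-HIT  vc=[10, 2]
6: 0x2b (blk 10, set 0) → VC-HIT  vc=[12, 2]
7: 0x33 (blk 12, set 0) → VC-HIT  vc=[10, 2]
8: 0x2a (blk 10, set 0) → VC-HIT  vc=[12, 2]
9: 0x31 (blk 12, set 0) → VC-HIT  vc=[10, 2]
10: 0x32 (blk 12, set 0) → L1-HIT  vc=[10, 2]
11: 0x32 (blk 12, set 0) → L1-HIT  vc=[10, 2]
12: 0x32 (blk 12, set 0) → L1-HIT  vc=[10, 2]
13: 0x2a (blk 10, set 0) → VC-HIT  vc=[12, 2]
14: 0x31 (blk 12, set 0) → VC-HIT  vc=[10, 2]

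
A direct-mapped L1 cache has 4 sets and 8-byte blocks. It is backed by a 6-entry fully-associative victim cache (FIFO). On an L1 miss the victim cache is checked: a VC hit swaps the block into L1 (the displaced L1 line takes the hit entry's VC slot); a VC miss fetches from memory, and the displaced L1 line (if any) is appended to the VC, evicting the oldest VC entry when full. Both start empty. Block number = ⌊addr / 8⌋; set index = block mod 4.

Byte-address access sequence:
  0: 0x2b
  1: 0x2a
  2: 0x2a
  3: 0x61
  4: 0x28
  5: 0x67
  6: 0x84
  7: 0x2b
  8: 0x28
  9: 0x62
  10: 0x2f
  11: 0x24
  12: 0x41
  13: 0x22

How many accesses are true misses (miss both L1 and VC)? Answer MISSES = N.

  [0] addr=0x2b blk=5 s=1: MISS | VC []
  [1] addr=0x2a blk=5 s=1: L1-HIT | VC []
  [2] addr=0x2a blk=5 s=1: L1-HIT | VC []
  [3] addr=0x61 blk=12 s=0: MISS | VC []
  [4] addr=0x28 blk=5 s=1: L1-HIT | VC []
  [5] addr=0x67 blk=12 s=0: L1-HIT | VC []
  [6] addr=0x84 blk=16 s=0: MISS | VC [12]
  [7] addr=0x2b blk=5 s=1: L1-HIT | VC [12]
  [8] addr=0x28 blk=5 s=1: L1-HIT | VC [12]
  [9] addr=0x62 blk=12 s=0: VC-HIT | VC [16]
  [10] addr=0x2f blk=5 s=1: L1-HIT | VC [16]
  [11] addr=0x24 blk=4 s=0: MISS | VC [16, 12]
  [12] addr=0x41 blk=8 s=0: MISS | VC [16, 12, 4]
  [13] addr=0x22 blk=4 s=0: VC-HIT | VC [16, 12, 8]

MISSES = 5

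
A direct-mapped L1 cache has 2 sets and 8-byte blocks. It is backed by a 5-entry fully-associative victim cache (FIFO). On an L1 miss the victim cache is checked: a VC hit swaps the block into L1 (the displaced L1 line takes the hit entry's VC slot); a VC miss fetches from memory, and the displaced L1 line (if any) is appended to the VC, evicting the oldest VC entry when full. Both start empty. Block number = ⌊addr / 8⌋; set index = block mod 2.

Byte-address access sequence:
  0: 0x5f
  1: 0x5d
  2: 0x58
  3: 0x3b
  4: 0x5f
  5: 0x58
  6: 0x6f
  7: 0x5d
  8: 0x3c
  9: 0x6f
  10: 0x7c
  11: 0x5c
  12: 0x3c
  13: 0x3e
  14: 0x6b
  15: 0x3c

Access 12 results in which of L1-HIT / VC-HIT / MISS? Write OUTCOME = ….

#0 0x5f→b11/s1 MISS; vc=[]
#1 0x5d→b11/s1 L1-HIT; vc=[]
#2 0x58→b11/s1 L1-HIT; vc=[]
#3 0x3b→b7/s1 MISS; vc=[11]
#4 0x5f→b11/s1 VC-HIT; vc=[7]
#5 0x58→b11/s1 L1-HIT; vc=[7]
#6 0x6f→b13/s1 MISS; vc=[7,11]
#7 0x5d→b11/s1 VC-HIT; vc=[7,13]
#8 0x3c→b7/s1 VC-HIT; vc=[11,13]
#9 0x6f→b13/s1 VC-HIT; vc=[11,7]
#10 0x7c→b15/s1 MISS; vc=[11,7,13]
#11 0x5c→b11/s1 VC-HIT; vc=[15,7,13]
#12 0x3c→b7/s1 VC-HIT; vc=[15,11,13]
#13 0x3e→b7/s1 L1-HIT; vc=[15,11,13]
#14 0x6b→b13/s1 VC-HIT; vc=[15,11,7]
#15 0x3c→b7/s1 VC-HIT; vc=[15,11,13]

OUTCOME = VC-HIT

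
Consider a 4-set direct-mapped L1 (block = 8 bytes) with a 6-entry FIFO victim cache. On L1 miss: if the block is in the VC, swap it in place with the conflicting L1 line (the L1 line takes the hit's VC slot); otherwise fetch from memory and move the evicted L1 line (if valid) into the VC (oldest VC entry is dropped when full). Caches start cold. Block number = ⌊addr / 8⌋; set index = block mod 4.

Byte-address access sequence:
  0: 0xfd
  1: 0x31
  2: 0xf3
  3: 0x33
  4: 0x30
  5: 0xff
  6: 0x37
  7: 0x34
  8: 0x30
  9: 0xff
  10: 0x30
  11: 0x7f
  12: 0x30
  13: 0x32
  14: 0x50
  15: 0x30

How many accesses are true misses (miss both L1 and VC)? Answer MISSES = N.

#0 0xfd→b31/s3 MISS; vc=[]
#1 0x31→b6/s2 MISS; vc=[]
#2 0xf3→b30/s2 MISS; vc=[6]
#3 0x33→b6/s2 VC-HIT; vc=[30]
#4 0x30→b6/s2 L1-HIT; vc=[30]
#5 0xff→b31/s3 L1-HIT; vc=[30]
#6 0x37→b6/s2 L1-HIT; vc=[30]
#7 0x34→b6/s2 L1-HIT; vc=[30]
#8 0x30→b6/s2 L1-HIT; vc=[30]
#9 0xff→b31/s3 L1-HIT; vc=[30]
#10 0x30→b6/s2 L1-HIT; vc=[30]
#11 0x7f→b15/s3 MISS; vc=[30,31]
#12 0x30→b6/s2 L1-HIT; vc=[30,31]
#13 0x32→b6/s2 L1-HIT; vc=[30,31]
#14 0x50→b10/s2 MISS; vc=[30,31,6]
#15 0x30→b6/s2 VC-HIT; vc=[30,31,10]

MISSES = 5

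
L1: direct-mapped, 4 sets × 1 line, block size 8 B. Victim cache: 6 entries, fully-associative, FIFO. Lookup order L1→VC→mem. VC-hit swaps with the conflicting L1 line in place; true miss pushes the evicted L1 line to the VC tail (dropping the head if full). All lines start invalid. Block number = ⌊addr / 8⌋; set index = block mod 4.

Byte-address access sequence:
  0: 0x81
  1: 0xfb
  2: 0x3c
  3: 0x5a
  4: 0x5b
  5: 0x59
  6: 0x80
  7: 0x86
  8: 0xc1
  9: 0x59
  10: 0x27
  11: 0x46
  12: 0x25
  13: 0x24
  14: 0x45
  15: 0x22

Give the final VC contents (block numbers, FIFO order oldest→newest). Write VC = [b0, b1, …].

VC = [31, 7, 16, 24, 8]

0: 0x81 (blk 16, set 0) → MISS  vc=[]
1: 0xfb (blk 31, set 3) → MISS  vc=[]
2: 0x3c (blk 7, set 3) → MISS  vc=[31]
3: 0x5a (blk 11, set 3) → MISS  vc=[31, 7]
4: 0x5b (blk 11, set 3) → L1-HIT  vc=[31, 7]
5: 0x59 (blk 11, set 3) → L1-HIT  vc=[31, 7]
6: 0x80 (blk 16, set 0) → L1-HIT  vc=[31, 7]
7: 0x86 (blk 16, set 0) → L1-HIT  vc=[31, 7]
8: 0xc1 (blk 24, set 0) → MISS  vc=[31, 7, 16]
9: 0x59 (blk 11, set 3) → L1-HIT  vc=[31, 7, 16]
10: 0x27 (blk 4, set 0) → MISS  vc=[31, 7, 16, 24]
11: 0x46 (blk 8, set 0) → MISS  vc=[31, 7, 16, 24, 4]
12: 0x25 (blk 4, set 0) → VC-HIT  vc=[31, 7, 16, 24, 8]
13: 0x24 (blk 4, set 0) → L1-HIT  vc=[31, 7, 16, 24, 8]
14: 0x45 (blk 8, set 0) → VC-HIT  vc=[31, 7, 16, 24, 4]
15: 0x22 (blk 4, set 0) → VC-HIT  vc=[31, 7, 16, 24, 8]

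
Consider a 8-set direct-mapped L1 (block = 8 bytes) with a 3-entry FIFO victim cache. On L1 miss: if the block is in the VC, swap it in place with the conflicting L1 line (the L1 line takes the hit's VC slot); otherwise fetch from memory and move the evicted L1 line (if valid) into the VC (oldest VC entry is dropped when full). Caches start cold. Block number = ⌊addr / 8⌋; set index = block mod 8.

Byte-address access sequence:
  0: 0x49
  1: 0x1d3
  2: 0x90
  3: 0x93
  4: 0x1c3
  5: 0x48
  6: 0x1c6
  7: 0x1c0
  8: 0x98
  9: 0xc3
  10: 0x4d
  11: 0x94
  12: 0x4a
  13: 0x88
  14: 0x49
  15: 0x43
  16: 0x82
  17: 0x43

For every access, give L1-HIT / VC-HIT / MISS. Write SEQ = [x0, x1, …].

SEQ = [MISS, MISS, MISS, L1-HIT, MISS, L1-HIT, L1-HIT, L1-HIT, MISS, MISS, L1-HIT, L1-HIT, L1-HIT, MISS, VC-HIT, MISS, MISS, VC-HIT]

  [0] addr=0x49 blk=9 s=1: MISS | VC []
  [1] addr=0x1d3 blk=58 s=2: MISS | VC []
  [2] addr=0x90 blk=18 s=2: MISS | VC [58]
  [3] addr=0x93 blk=18 s=2: L1-HIT | VC [58]
  [4] addr=0x1c3 blk=56 s=0: MISS | VC [58]
  [5] addr=0x48 blk=9 s=1: L1-HIT | VC [58]
  [6] addr=0x1c6 blk=56 s=0: L1-HIT | VC [58]
  [7] addr=0x1c0 blk=56 s=0: L1-HIT | VC [58]
  [8] addr=0x98 blk=19 s=3: MISS | VC [58]
  [9] addr=0xc3 blk=24 s=0: MISS | VC [58, 56]
  [10] addr=0x4d blk=9 s=1: L1-HIT | VC [58, 56]
  [11] addr=0x94 blk=18 s=2: L1-HIT | VC [58, 56]
  [12] addr=0x4a blk=9 s=1: L1-HIT | VC [58, 56]
  [13] addr=0x88 blk=17 s=1: MISS | VC [58, 56, 9]
  [14] addr=0x49 blk=9 s=1: VC-HIT | VC [58, 56, 17]
  [15] addr=0x43 blk=8 s=0: MISS | VC [56, 17, 24]
  [16] addr=0x82 blk=16 s=0: MISS | VC [17, 24, 8]
  [17] addr=0x43 blk=8 s=0: VC-HIT | VC [17, 24, 16]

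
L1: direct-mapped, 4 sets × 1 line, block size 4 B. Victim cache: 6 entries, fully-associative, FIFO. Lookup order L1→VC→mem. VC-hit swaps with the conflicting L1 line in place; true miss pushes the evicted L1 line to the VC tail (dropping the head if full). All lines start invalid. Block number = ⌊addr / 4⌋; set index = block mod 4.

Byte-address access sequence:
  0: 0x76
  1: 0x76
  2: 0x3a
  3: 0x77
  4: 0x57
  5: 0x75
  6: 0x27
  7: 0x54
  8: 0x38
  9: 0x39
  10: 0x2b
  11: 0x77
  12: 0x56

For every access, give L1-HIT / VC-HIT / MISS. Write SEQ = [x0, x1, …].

SEQ = [MISS, L1-HIT, MISS, L1-HIT, MISS, VC-HIT, MISS, VC-HIT, L1-HIT, L1-HIT, MISS, VC-HIT, VC-HIT]

  [0] addr=0x76 blk=29 s=1: MISS | VC []
  [1] addr=0x76 blk=29 s=1: L1-HIT | VC []
  [2] addr=0x3a blk=14 s=2: MISS | VC []
  [3] addr=0x77 blk=29 s=1: L1-HIT | VC []
  [4] addr=0x57 blk=21 s=1: MISS | VC [29]
  [5] addr=0x75 blk=29 s=1: VC-HIT | VC [21]
  [6] addr=0x27 blk=9 s=1: MISS | VC [21, 29]
  [7] addr=0x54 blk=21 s=1: VC-HIT | VC [9, 29]
  [8] addr=0x38 blk=14 s=2: L1-HIT | VC [9, 29]
  [9] addr=0x39 blk=14 s=2: L1-HIT | VC [9, 29]
  [10] addr=0x2b blk=10 s=2: MISS | VC [9, 29, 14]
  [11] addr=0x77 blk=29 s=1: VC-HIT | VC [9, 21, 14]
  [12] addr=0x56 blk=21 s=1: VC-HIT | VC [9, 29, 14]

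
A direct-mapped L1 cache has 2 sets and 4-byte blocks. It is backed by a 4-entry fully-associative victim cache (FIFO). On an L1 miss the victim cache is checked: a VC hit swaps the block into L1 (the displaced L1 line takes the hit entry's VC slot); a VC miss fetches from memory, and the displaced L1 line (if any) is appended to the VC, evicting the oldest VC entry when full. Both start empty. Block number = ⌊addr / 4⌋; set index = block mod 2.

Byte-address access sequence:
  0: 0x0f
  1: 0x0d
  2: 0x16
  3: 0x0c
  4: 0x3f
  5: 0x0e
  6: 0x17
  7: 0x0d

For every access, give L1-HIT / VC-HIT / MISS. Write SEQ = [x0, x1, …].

  [0] addr=0xf blk=3 s=1: MISS | VC []
  [1] addr=0xd blk=3 s=1: L1-HIT | VC []
  [2] addr=0x16 blk=5 s=1: MISS | VC [3]
  [3] addr=0xc blk=3 s=1: VC-HIT | VC [5]
  [4] addr=0x3f blk=15 s=1: MISS | VC [5, 3]
  [5] addr=0xe blk=3 s=1: VC-HIT | VC [5, 15]
  [6] addr=0x17 blk=5 s=1: VC-HIT | VC [3, 15]
  [7] addr=0xd blk=3 s=1: VC-HIT | VC [5, 15]

SEQ = [MISS, L1-HIT, MISS, VC-HIT, MISS, VC-HIT, VC-HIT, VC-HIT]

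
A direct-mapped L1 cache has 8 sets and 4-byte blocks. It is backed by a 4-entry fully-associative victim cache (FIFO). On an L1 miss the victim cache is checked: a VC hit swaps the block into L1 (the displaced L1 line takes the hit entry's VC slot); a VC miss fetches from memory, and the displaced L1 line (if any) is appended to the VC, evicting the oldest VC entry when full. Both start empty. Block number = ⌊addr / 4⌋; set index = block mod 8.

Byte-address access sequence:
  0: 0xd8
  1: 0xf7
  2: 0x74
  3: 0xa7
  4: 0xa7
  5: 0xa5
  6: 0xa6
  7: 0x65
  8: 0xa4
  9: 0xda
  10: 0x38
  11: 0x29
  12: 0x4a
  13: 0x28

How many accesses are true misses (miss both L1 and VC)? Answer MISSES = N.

  [0] addr=0xd8 blk=54 s=6: MISS | VC []
  [1] addr=0xf7 blk=61 s=5: MISS | VC []
  [2] addr=0x74 blk=29 s=5: MISS | VC [61]
  [3] addr=0xa7 blk=41 s=1: MISS | VC [61]
  [4] addr=0xa7 blk=41 s=1: L1-HIT | VC [61]
  [5] addr=0xa5 blk=41 s=1: L1-HIT | VC [61]
  [6] addr=0xa6 blk=41 s=1: L1-HIT | VC [61]
  [7] addr=0x65 blk=25 s=1: MISS | VC [61, 41]
  [8] addr=0xa4 blk=41 s=1: VC-HIT | VC [61, 25]
  [9] addr=0xda blk=54 s=6: L1-HIT | VC [61, 25]
  [10] addr=0x38 blk=14 s=6: MISS | VC [61, 25, 54]
  [11] addr=0x29 blk=10 s=2: MISS | VC [61, 25, 54]
  [12] addr=0x4a blk=18 s=2: MISS | VC [61, 25, 54, 10]
  [13] addr=0x28 blk=10 s=2: VC-HIT | VC [61, 25, 54, 18]

MISSES = 8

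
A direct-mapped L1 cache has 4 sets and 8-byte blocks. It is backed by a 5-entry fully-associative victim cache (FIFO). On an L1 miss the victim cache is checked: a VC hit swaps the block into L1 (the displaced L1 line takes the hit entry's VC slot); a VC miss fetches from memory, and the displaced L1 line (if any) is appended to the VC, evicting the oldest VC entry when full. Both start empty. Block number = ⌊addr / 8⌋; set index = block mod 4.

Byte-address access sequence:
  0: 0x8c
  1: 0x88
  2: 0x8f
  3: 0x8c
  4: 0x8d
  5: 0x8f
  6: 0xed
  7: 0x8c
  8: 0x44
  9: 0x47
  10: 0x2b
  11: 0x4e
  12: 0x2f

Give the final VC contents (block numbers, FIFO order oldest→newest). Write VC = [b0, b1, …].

VC = [29, 17, 9]

  [0] addr=0x8c blk=17 s=1: MISS | VC []
  [1] addr=0x88 blk=17 s=1: L1-HIT | VC []
  [2] addr=0x8f blk=17 s=1: L1-HIT | VC []
  [3] addr=0x8c blk=17 s=1: L1-HIT | VC []
  [4] addr=0x8d blk=17 s=1: L1-HIT | VC []
  [5] addr=0x8f blk=17 s=1: L1-HIT | VC []
  [6] addr=0xed blk=29 s=1: MISS | VC [17]
  [7] addr=0x8c blk=17 s=1: VC-HIT | VC [29]
  [8] addr=0x44 blk=8 s=0: MISS | VC [29]
  [9] addr=0x47 blk=8 s=0: L1-HIT | VC [29]
  [10] addr=0x2b blk=5 s=1: MISS | VC [29, 17]
  [11] addr=0x4e blk=9 s=1: MISS | VC [29, 17, 5]
  [12] addr=0x2f blk=5 s=1: VC-HIT | VC [29, 17, 9]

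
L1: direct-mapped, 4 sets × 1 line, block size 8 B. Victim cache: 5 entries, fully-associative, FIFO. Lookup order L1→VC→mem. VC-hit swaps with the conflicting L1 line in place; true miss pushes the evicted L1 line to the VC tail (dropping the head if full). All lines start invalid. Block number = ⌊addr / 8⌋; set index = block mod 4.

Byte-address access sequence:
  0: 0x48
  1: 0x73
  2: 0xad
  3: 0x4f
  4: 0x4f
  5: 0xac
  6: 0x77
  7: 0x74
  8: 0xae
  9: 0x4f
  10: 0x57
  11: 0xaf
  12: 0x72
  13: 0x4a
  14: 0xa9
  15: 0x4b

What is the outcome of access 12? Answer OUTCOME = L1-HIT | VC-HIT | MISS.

0: 0x48 (blk 9, set 1) → MISS  vc=[]
1: 0x73 (blk 14, set 2) → MISS  vc=[]
2: 0xad (blk 21, set 1) → MISS  vc=[9]
3: 0x4f (blk 9, set 1) → VC-HIT  vc=[21]
4: 0x4f (blk 9, set 1) → L1-HIT  vc=[21]
5: 0xac (blk 21, set 1) → VC-HIT  vc=[9]
6: 0x77 (blk 14, set 2) → L1-HIT  vc=[9]
7: 0x74 (blk 14, set 2) → L1-HIT  vc=[9]
8: 0xae (blk 21, set 1) → L1-HIT  vc=[9]
9: 0x4f (blk 9, set 1) → VC-HIT  vc=[21]
10: 0x57 (blk 10, set 2) → MISS  vc=[21, 14]
11: 0xaf (blk 21, set 1) → VC-HIT  vc=[9, 14]
12: 0x72 (blk 14, set 2) → VC-HIT  vc=[9, 10]
13: 0x4a (blk 9, set 1) → VC-HIT  vc=[21, 10]
14: 0xa9 (blk 21, set 1) → VC-HIT  vc=[9, 10]
15: 0x4b (blk 9, set 1) → VC-HIT  vc=[21, 10]

OUTCOME = VC-HIT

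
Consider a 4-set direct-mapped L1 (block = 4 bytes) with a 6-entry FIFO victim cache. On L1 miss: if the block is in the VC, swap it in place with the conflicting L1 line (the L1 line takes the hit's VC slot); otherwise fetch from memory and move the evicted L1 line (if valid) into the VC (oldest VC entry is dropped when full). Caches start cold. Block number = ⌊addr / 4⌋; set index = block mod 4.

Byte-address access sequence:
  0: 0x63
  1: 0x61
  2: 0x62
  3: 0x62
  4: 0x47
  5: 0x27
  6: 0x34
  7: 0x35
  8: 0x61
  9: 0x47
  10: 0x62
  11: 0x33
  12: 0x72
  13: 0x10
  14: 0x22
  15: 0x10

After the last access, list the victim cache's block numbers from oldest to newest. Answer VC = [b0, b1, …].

#0 0x63→b24/s0 MISS; vc=[]
#1 0x61→b24/s0 L1-HIT; vc=[]
#2 0x62→b24/s0 L1-HIT; vc=[]
#3 0x62→b24/s0 L1-HIT; vc=[]
#4 0x47→b17/s1 MISS; vc=[]
#5 0x27→b9/s1 MISS; vc=[17]
#6 0x34→b13/s1 MISS; vc=[17,9]
#7 0x35→b13/s1 L1-HIT; vc=[17,9]
#8 0x61→b24/s0 L1-HIT; vc=[17,9]
#9 0x47→b17/s1 VC-HIT; vc=[13,9]
#10 0x62→b24/s0 L1-HIT; vc=[13,9]
#11 0x33→b12/s0 MISS; vc=[13,9,24]
#12 0x72→b28/s0 MISS; vc=[13,9,24,12]
#13 0x10→b4/s0 MISS; vc=[13,9,24,12,28]
#14 0x22→b8/s0 MISS; vc=[13,9,24,12,28,4]
#15 0x10→b4/s0 VC-HIT; vc=[13,9,24,12,28,8]

VC = [13, 9, 24, 12, 28, 8]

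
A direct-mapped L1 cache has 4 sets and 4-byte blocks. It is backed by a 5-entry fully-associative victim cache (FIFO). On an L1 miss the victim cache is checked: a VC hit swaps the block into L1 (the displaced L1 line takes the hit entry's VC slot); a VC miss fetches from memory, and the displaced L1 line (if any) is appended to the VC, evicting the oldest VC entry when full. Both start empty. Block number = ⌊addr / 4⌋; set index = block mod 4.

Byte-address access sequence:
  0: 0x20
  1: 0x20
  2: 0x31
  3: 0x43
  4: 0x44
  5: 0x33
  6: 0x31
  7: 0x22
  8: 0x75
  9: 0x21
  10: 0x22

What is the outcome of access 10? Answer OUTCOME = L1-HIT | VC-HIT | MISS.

  [0] addr=0x20 blk=8 s=0: MISS | VC []
  [1] addr=0x20 blk=8 s=0: L1-HIT | VC []
  [2] addr=0x31 blk=12 s=0: MISS | VC [8]
  [3] addr=0x43 blk=16 s=0: MISS | VC [8, 12]
  [4] addr=0x44 blk=17 s=1: MISS | VC [8, 12]
  [5] addr=0x33 blk=12 s=0: VC-HIT | VC [8, 16]
  [6] addr=0x31 blk=12 s=0: L1-HIT | VC [8, 16]
  [7] addr=0x22 blk=8 s=0: VC-HIT | VC [12, 16]
  [8] addr=0x75 blk=29 s=1: MISS | VC [12, 16, 17]
  [9] addr=0x21 blk=8 s=0: L1-HIT | VC [12, 16, 17]
  [10] addr=0x22 blk=8 s=0: L1-HIT | VC [12, 16, 17]

OUTCOME = L1-HIT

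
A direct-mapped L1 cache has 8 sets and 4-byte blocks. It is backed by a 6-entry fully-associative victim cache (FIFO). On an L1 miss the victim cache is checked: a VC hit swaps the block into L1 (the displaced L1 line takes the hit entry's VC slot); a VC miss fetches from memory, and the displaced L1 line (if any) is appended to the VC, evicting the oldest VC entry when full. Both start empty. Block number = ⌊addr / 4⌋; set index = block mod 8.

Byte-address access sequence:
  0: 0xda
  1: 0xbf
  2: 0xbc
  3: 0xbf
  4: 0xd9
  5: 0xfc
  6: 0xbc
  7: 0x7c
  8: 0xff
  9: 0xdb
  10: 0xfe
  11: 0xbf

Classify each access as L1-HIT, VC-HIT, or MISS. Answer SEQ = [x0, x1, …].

SEQ = [MISS, MISS, L1-HIT, L1-HIT, L1-HIT, MISS, VC-HIT, MISS, VC-HIT, L1-HIT, L1-HIT, VC-HIT]

  [0] addr=0xda blk=54 s=6: MISS | VC []
  [1] addr=0xbf blk=47 s=7: MISS | VC []
  [2] addr=0xbc blk=47 s=7: L1-HIT | VC []
  [3] addr=0xbf blk=47 s=7: L1-HIT | VC []
  [4] addr=0xd9 blk=54 s=6: L1-HIT | VC []
  [5] addr=0xfc blk=63 s=7: MISS | VC [47]
  [6] addr=0xbc blk=47 s=7: VC-HIT | VC [63]
  [7] addr=0x7c blk=31 s=7: MISS | VC [63, 47]
  [8] addr=0xff blk=63 s=7: VC-HIT | VC [31, 47]
  [9] addr=0xdb blk=54 s=6: L1-HIT | VC [31, 47]
  [10] addr=0xfe blk=63 s=7: L1-HIT | VC [31, 47]
  [11] addr=0xbf blk=47 s=7: VC-HIT | VC [31, 63]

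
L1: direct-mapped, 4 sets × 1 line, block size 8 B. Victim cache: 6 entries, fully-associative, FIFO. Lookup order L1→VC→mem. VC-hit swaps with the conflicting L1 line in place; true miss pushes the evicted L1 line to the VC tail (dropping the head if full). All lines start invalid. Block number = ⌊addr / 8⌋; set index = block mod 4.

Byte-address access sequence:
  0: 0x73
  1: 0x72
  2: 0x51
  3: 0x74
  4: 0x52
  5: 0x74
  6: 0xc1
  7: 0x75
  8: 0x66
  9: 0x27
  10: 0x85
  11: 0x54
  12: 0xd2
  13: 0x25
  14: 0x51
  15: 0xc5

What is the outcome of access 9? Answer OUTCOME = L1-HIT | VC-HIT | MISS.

0: 0x73 (blk 14, set 2) → MISS  vc=[]
1: 0x72 (blk 14, set 2) → L1-HIT  vc=[]
2: 0x51 (blk 10, set 2) → MISS  vc=[14]
3: 0x74 (blk 14, set 2) → VC-HIT  vc=[10]
4: 0x52 (blk 10, set 2) → VC-HIT  vc=[14]
5: 0x74 (blk 14, set 2) → VC-HIT  vc=[10]
6: 0xc1 (blk 24, set 0) → MISS  vc=[10]
7: 0x75 (blk 14, set 2) → L1-HIT  vc=[10]
8: 0x66 (blk 12, set 0) → MISS  vc=[10, 24]
9: 0x27 (blk 4, set 0) → MISS  vc=[10, 24, 12]
10: 0x85 (blk 16, set 0) → MISS  vc=[10, 24, 12, 4]
11: 0x54 (blk 10, set 2) → VC-HIT  vc=[14, 24, 12, 4]
12: 0xd2 (blk 26, set 2) → MISS  vc=[14, 24, 12, 4, 10]
13: 0x25 (blk 4, set 0) → VC-HIT  vc=[14, 24, 12, 16, 10]
14: 0x51 (blk 10, set 2) → VC-HIT  vc=[14, 24, 12, 16, 26]
15: 0xc5 (blk 24, set 0) → VC-HIT  vc=[14, 4, 12, 16, 26]

OUTCOME = MISS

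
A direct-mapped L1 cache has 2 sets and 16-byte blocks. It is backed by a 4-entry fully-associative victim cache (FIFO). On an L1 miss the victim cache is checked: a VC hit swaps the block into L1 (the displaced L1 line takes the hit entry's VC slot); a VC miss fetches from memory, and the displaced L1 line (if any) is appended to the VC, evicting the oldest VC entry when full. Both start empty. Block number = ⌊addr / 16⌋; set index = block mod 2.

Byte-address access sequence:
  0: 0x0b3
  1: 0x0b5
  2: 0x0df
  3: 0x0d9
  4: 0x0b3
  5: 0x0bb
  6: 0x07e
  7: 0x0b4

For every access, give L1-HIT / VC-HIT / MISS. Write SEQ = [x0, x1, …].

0: 0xb3 (blk 11, set 1) → MISS  vc=[]
1: 0xb5 (blk 11, set 1) → L1-HIT  vc=[]
2: 0xdf (blk 13, set 1) → MISS  vc=[11]
3: 0xd9 (blk 13, set 1) → L1-HIT  vc=[11]
4: 0xb3 (blk 11, set 1) → VC-HIT  vc=[13]
5: 0xbb (blk 11, set 1) → L1-HIT  vc=[13]
6: 0x7e (blk 7, set 1) → MISS  vc=[13, 11]
7: 0xb4 (blk 11, set 1) → VC-HIT  vc=[13, 7]

SEQ = [MISS, L1-HIT, MISS, L1-HIT, VC-HIT, L1-HIT, MISS, VC-HIT]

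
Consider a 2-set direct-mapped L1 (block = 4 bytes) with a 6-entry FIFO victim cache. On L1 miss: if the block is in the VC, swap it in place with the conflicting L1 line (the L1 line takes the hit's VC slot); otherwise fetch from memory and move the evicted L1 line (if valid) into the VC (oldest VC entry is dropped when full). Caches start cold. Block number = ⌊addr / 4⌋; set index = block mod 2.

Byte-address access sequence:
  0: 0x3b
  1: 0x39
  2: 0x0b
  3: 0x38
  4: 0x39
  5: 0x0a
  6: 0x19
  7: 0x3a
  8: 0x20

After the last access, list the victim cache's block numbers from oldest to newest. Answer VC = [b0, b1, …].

VC = [6, 2, 14]

0: 0x3b (blk 14, set 0) → MISS  vc=[]
1: 0x39 (blk 14, set 0) → L1-HIT  vc=[]
2: 0xb (blk 2, set 0) → MISS  vc=[14]
3: 0x38 (blk 14, set 0) → VC-HIT  vc=[2]
4: 0x39 (blk 14, set 0) → L1-HIT  vc=[2]
5: 0xa (blk 2, set 0) → VC-HIT  vc=[14]
6: 0x19 (blk 6, set 0) → MISS  vc=[14, 2]
7: 0x3a (blk 14, set 0) → VC-HIT  vc=[6, 2]
8: 0x20 (blk 8, set 0) → MISS  vc=[6, 2, 14]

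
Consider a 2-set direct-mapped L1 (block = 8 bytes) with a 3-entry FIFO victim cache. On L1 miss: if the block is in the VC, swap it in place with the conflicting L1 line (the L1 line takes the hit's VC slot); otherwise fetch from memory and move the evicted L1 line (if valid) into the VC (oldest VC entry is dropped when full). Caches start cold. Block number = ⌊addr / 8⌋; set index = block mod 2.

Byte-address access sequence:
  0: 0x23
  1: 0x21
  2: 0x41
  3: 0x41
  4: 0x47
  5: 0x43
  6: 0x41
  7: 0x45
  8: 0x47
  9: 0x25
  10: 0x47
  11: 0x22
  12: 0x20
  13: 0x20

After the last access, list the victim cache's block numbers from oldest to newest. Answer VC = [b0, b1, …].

VC = [8]

0: 0x23 (blk 4, set 0) → MISS  vc=[]
1: 0x21 (blk 4, set 0) → L1-HIT  vc=[]
2: 0x41 (blk 8, set 0) → MISS  vc=[4]
3: 0x41 (blk 8, set 0) → L1-HIT  vc=[4]
4: 0x47 (blk 8, set 0) → L1-HIT  vc=[4]
5: 0x43 (blk 8, set 0) → L1-HIT  vc=[4]
6: 0x41 (blk 8, set 0) → L1-HIT  vc=[4]
7: 0x45 (blk 8, set 0) → L1-HIT  vc=[4]
8: 0x47 (blk 8, set 0) → L1-HIT  vc=[4]
9: 0x25 (blk 4, set 0) → VC-HIT  vc=[8]
10: 0x47 (blk 8, set 0) → VC-HIT  vc=[4]
11: 0x22 (blk 4, set 0) → VC-HIT  vc=[8]
12: 0x20 (blk 4, set 0) → L1-HIT  vc=[8]
13: 0x20 (blk 4, set 0) → L1-HIT  vc=[8]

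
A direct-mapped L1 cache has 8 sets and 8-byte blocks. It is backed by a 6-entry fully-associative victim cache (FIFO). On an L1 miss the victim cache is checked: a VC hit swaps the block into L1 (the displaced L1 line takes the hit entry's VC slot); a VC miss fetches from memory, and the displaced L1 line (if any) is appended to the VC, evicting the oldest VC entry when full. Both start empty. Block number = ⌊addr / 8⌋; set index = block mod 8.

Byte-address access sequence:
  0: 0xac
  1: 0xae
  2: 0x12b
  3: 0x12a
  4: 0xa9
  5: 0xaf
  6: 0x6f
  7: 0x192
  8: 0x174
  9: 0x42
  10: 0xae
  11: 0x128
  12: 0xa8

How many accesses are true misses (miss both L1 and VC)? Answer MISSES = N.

MISSES = 6

  [0] addr=0xac blk=21 s=5: MISS | VC []
  [1] addr=0xae blk=21 s=5: L1-HIT | VC []
  [2] addr=0x12b blk=37 s=5: MISS | VC [21]
  [3] addr=0x12a blk=37 s=5: L1-HIT | VC [21]
  [4] addr=0xa9 blk=21 s=5: VC-HIT | VC [37]
  [5] addr=0xaf blk=21 s=5: L1-HIT | VC [37]
  [6] addr=0x6f blk=13 s=5: MISS | VC [37, 21]
  [7] addr=0x192 blk=50 s=2: MISS | VC [37, 21]
  [8] addr=0x174 blk=46 s=6: MISS | VC [37, 21]
  [9] addr=0x42 blk=8 s=0: MISS | VC [37, 21]
  [10] addr=0xae blk=21 s=5: VC-HIT | VC [37, 13]
  [11] addr=0x128 blk=37 s=5: VC-HIT | VC [21, 13]
  [12] addr=0xa8 blk=21 s=5: VC-HIT | VC [37, 13]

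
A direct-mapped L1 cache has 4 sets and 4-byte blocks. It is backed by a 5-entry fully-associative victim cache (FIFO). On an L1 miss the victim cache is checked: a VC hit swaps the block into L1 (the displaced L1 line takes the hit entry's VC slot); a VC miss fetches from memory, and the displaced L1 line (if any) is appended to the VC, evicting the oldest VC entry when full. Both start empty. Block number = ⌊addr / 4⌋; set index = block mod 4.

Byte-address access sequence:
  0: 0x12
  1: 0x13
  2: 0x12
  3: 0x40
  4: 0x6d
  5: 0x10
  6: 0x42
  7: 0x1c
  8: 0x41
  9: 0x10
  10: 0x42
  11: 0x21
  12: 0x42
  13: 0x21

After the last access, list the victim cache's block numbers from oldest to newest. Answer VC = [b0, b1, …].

  [0] addr=0x12 blk=4 s=0: MISS | VC []
  [1] addr=0x13 blk=4 s=0: L1-HIT | VC []
  [2] addr=0x12 blk=4 s=0: L1-HIT | VC []
  [3] addr=0x40 blk=16 s=0: MISS | VC [4]
  [4] addr=0x6d blk=27 s=3: MISS | VC [4]
  [5] addr=0x10 blk=4 s=0: VC-HIT | VC [16]
  [6] addr=0x42 blk=16 s=0: VC-HIT | VC [4]
  [7] addr=0x1c blk=7 s=3: MISS | VC [4, 27]
  [8] addr=0x41 blk=16 s=0: L1-HIT | VC [4, 27]
  [9] addr=0x10 blk=4 s=0: VC-HIT | VC [16, 27]
  [10] addr=0x42 blk=16 s=0: VC-HIT | VC [4, 27]
  [11] addr=0x21 blk=8 s=0: MISS | VC [4, 27, 16]
  [12] addr=0x42 blk=16 s=0: VC-HIT | VC [4, 27, 8]
  [13] addr=0x21 blk=8 s=0: VC-HIT | VC [4, 27, 16]

VC = [4, 27, 16]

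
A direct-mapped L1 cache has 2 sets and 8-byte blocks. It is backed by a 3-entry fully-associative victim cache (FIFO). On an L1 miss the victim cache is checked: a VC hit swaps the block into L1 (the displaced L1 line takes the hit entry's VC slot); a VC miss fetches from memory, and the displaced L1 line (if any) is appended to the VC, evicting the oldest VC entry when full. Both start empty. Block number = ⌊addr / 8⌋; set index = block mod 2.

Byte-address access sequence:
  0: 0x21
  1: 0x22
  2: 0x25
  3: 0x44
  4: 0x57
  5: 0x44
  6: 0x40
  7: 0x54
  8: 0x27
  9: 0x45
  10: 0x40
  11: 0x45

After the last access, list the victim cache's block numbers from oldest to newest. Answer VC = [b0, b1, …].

#0 0x21→b4/s0 MISS; vc=[]
#1 0x22→b4/s0 L1-HIT; vc=[]
#2 0x25→b4/s0 L1-HIT; vc=[]
#3 0x44→b8/s0 MISS; vc=[4]
#4 0x57→b10/s0 MISS; vc=[4,8]
#5 0x44→b8/s0 VC-HIT; vc=[4,10]
#6 0x40→b8/s0 L1-HIT; vc=[4,10]
#7 0x54→b10/s0 VC-HIT; vc=[4,8]
#8 0x27→b4/s0 VC-HIT; vc=[10,8]
#9 0x45→b8/s0 VC-HIT; vc=[10,4]
#10 0x40→b8/s0 L1-HIT; vc=[10,4]
#11 0x45→b8/s0 L1-HIT; vc=[10,4]

VC = [10, 4]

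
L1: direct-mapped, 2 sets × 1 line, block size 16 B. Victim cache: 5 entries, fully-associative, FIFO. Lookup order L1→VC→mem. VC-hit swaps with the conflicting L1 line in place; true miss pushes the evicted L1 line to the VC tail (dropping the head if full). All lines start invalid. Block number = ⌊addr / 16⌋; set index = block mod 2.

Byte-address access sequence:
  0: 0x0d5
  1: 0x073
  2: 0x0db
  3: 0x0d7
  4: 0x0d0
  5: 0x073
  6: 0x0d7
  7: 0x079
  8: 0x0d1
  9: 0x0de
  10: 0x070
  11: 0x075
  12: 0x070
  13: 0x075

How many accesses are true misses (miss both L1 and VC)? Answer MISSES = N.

  [0] addr=0xd5 blk=13 s=1: MISS | VC []
  [1] addr=0x73 blk=7 s=1: MISS | VC [13]
  [2] addr=0xdb blk=13 s=1: VC-HIT | VC [7]
  [3] addr=0xd7 blk=13 s=1: L1-HIT | VC [7]
  [4] addr=0xd0 blk=13 s=1: L1-HIT | VC [7]
  [5] addr=0x73 blk=7 s=1: VC-HIT | VC [13]
  [6] addr=0xd7 blk=13 s=1: VC-HIT | VC [7]
  [7] addr=0x79 blk=7 s=1: VC-HIT | VC [13]
  [8] addr=0xd1 blk=13 s=1: VC-HIT | VC [7]
  [9] addr=0xde blk=13 s=1: L1-HIT | VC [7]
  [10] addr=0x70 blk=7 s=1: VC-HIT | VC [13]
  [11] addr=0x75 blk=7 s=1: L1-HIT | VC [13]
  [12] addr=0x70 blk=7 s=1: L1-HIT | VC [13]
  [13] addr=0x75 blk=7 s=1: L1-HIT | VC [13]

MISSES = 2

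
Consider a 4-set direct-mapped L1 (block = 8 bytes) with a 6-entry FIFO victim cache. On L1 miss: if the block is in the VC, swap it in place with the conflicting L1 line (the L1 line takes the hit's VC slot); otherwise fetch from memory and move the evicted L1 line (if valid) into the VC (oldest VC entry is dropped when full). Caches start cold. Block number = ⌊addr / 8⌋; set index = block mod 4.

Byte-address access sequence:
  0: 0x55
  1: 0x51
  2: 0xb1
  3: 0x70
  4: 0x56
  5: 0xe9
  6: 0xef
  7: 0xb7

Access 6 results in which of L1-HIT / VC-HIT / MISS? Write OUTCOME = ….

OUTCOME = L1-HIT

  [0] addr=0x55 blk=10 s=2: MISS | VC []
  [1] addr=0x51 blk=10 s=2: L1-HIT | VC []
  [2] addr=0xb1 blk=22 s=2: MISS | VC [10]
  [3] addr=0x70 blk=14 s=2: MISS | VC [10, 22]
  [4] addr=0x56 blk=10 s=2: VC-HIT | VC [14, 22]
  [5] addr=0xe9 blk=29 s=1: MISS | VC [14, 22]
  [6] addr=0xef blk=29 s=1: L1-HIT | VC [14, 22]
  [7] addr=0xb7 blk=22 s=2: VC-HIT | VC [14, 10]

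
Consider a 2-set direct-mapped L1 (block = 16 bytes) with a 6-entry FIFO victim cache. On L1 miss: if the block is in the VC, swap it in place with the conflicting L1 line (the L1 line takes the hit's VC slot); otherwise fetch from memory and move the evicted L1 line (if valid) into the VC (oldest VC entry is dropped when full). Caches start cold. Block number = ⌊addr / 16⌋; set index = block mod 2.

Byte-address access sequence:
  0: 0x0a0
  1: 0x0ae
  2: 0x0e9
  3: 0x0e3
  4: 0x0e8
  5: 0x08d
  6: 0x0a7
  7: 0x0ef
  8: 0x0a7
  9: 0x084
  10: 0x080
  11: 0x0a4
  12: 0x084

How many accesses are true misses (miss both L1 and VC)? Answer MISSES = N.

MISSES = 3

  [0] addr=0xa0 blk=10 s=0: MISS | VC []
  [1] addr=0xae blk=10 s=0: L1-HIT | VC []
  [2] addr=0xe9 blk=14 s=0: MISS | VC [10]
  [3] addr=0xe3 blk=14 s=0: L1-HIT | VC [10]
  [4] addr=0xe8 blk=14 s=0: L1-HIT | VC [10]
  [5] addr=0x8d blk=8 s=0: MISS | VC [10, 14]
  [6] addr=0xa7 blk=10 s=0: VC-HIT | VC [8, 14]
  [7] addr=0xef blk=14 s=0: VC-HIT | VC [8, 10]
  [8] addr=0xa7 blk=10 s=0: VC-HIT | VC [8, 14]
  [9] addr=0x84 blk=8 s=0: VC-HIT | VC [10, 14]
  [10] addr=0x80 blk=8 s=0: L1-HIT | VC [10, 14]
  [11] addr=0xa4 blk=10 s=0: VC-HIT | VC [8, 14]
  [12] addr=0x84 blk=8 s=0: VC-HIT | VC [10, 14]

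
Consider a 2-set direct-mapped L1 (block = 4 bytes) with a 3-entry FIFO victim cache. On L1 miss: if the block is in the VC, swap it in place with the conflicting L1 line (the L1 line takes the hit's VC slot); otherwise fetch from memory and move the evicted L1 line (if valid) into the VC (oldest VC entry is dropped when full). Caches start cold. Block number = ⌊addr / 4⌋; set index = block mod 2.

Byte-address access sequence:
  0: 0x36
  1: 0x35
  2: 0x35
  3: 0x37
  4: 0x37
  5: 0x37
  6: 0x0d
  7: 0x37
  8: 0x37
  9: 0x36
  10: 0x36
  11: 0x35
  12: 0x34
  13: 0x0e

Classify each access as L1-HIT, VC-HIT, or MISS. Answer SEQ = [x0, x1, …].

SEQ = [MISS, L1-HIT, L1-HIT, L1-HIT, L1-HIT, L1-HIT, MISS, VC-HIT, L1-HIT, L1-HIT, L1-HIT, L1-HIT, L1-HIT, VC-HIT]

#0 0x36→b13/s1 MISS; vc=[]
#1 0x35→b13/s1 L1-HIT; vc=[]
#2 0x35→b13/s1 L1-HIT; vc=[]
#3 0x37→b13/s1 L1-HIT; vc=[]
#4 0x37→b13/s1 L1-HIT; vc=[]
#5 0x37→b13/s1 L1-HIT; vc=[]
#6 0xd→b3/s1 MISS; vc=[13]
#7 0x37→b13/s1 VC-HIT; vc=[3]
#8 0x37→b13/s1 L1-HIT; vc=[3]
#9 0x36→b13/s1 L1-HIT; vc=[3]
#10 0x36→b13/s1 L1-HIT; vc=[3]
#11 0x35→b13/s1 L1-HIT; vc=[3]
#12 0x34→b13/s1 L1-HIT; vc=[3]
#13 0xe→b3/s1 VC-HIT; vc=[13]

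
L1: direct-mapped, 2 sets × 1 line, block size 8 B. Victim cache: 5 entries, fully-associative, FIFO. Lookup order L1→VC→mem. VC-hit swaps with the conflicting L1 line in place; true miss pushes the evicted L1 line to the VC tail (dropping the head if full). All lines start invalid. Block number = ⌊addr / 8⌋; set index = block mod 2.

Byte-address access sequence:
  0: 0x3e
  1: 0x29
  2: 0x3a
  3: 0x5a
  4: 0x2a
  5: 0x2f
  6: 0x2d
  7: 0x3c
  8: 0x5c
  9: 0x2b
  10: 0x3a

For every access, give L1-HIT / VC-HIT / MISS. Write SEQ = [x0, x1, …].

SEQ = [MISS, MISS, VC-HIT, MISS, VC-HIT, L1-HIT, L1-HIT, VC-HIT, VC-HIT, VC-HIT, VC-HIT]

#0 0x3e→b7/s1 MISS; vc=[]
#1 0x29→b5/s1 MISS; vc=[7]
#2 0x3a→b7/s1 VC-HIT; vc=[5]
#3 0x5a→b11/s1 MISS; vc=[5,7]
#4 0x2a→b5/s1 VC-HIT; vc=[11,7]
#5 0x2f→b5/s1 L1-HIT; vc=[11,7]
#6 0x2d→b5/s1 L1-HIT; vc=[11,7]
#7 0x3c→b7/s1 VC-HIT; vc=[11,5]
#8 0x5c→b11/s1 VC-HIT; vc=[7,5]
#9 0x2b→b5/s1 VC-HIT; vc=[7,11]
#10 0x3a→b7/s1 VC-HIT; vc=[5,11]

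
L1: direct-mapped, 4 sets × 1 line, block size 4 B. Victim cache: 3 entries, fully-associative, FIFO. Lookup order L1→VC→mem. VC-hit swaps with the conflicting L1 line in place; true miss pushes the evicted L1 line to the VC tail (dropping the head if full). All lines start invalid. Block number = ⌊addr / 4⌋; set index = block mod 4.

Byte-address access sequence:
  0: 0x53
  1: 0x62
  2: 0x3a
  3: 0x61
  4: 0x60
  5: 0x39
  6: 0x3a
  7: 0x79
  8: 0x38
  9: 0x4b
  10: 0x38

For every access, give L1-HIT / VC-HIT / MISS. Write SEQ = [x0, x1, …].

0: 0x53 (blk 20, set 0) → MISS  vc=[]
1: 0x62 (blk 24, set 0) → MISS  vc=[20]
2: 0x3a (blk 14, set 2) → MISS  vc=[20]
3: 0x61 (blk 24, set 0) → L1-HIT  vc=[20]
4: 0x60 (blk 24, set 0) → L1-HIT  vc=[20]
5: 0x39 (blk 14, set 2) → L1-HIT  vc=[20]
6: 0x3a (blk 14, set 2) → L1-HIT  vc=[20]
7: 0x79 (blk 30, set 2) → MISS  vc=[20, 14]
8: 0x38 (blk 14, set 2) → VC-HIT  vc=[20, 30]
9: 0x4b (blk 18, set 2) → MISS  vc=[20, 30, 14]
10: 0x38 (blk 14, set 2) → VC-HIT  vc=[20, 30, 18]

SEQ = [MISS, MISS, MISS, L1-HIT, L1-HIT, L1-HIT, L1-HIT, MISS, VC-HIT, MISS, VC-HIT]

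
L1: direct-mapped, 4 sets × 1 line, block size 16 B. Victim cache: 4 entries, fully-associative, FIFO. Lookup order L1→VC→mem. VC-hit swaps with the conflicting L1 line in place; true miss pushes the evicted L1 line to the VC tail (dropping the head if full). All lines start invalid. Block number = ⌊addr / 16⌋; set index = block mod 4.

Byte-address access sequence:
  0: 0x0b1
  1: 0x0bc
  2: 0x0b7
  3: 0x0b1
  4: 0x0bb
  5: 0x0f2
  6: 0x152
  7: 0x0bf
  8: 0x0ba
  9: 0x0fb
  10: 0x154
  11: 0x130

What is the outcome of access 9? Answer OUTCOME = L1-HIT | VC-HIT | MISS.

OUTCOME = VC-HIT

0: 0xb1 (blk 11, set 3) → MISS  vc=[]
1: 0xbc (blk 11, set 3) → L1-HIT  vc=[]
2: 0xb7 (blk 11, set 3) → L1-HIT  vc=[]
3: 0xb1 (blk 11, set 3) → L1-HIT  vc=[]
4: 0xbb (blk 11, set 3) → L1-HIT  vc=[]
5: 0xf2 (blk 15, set 3) → MISS  vc=[11]
6: 0x152 (blk 21, set 1) → MISS  vc=[11]
7: 0xbf (blk 11, set 3) → VC-HIT  vc=[15]
8: 0xba (blk 11, set 3) → L1-HIT  vc=[15]
9: 0xfb (blk 15, set 3) → VC-HIT  vc=[11]
10: 0x154 (blk 21, set 1) → L1-HIT  vc=[11]
11: 0x130 (blk 19, set 3) → MISS  vc=[11, 15]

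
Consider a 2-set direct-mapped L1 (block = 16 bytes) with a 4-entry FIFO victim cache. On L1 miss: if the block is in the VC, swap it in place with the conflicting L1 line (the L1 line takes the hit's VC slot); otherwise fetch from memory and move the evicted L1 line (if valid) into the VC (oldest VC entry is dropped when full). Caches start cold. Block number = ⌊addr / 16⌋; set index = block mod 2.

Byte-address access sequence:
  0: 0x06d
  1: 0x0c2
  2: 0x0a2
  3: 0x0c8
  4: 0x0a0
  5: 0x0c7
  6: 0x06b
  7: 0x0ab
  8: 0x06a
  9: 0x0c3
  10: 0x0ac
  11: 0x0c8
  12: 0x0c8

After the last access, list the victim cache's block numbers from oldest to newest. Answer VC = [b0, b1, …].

0: 0x6d (blk 6, set 0) → MISS  vc=[]
1: 0xc2 (blk 12, set 0) → MISS  vc=[6]
2: 0xa2 (blk 10, set 0) → MISS  vc=[6, 12]
3: 0xc8 (blk 12, set 0) → VC-HIT  vc=[6, 10]
4: 0xa0 (blk 10, set 0) → VC-HIT  vc=[6, 12]
5: 0xc7 (blk 12, set 0) → VC-HIT  vc=[6, 10]
6: 0x6b (blk 6, set 0) → VC-HIT  vc=[12, 10]
7: 0xab (blk 10, set 0) → VC-HIT  vc=[12, 6]
8: 0x6a (blk 6, set 0) → VC-HIT  vc=[12, 10]
9: 0xc3 (blk 12, set 0) → VC-HIT  vc=[6, 10]
10: 0xac (blk 10, set 0) → VC-HIT  vc=[6, 12]
11: 0xc8 (blk 12, set 0) → VC-HIT  vc=[6, 10]
12: 0xc8 (blk 12, set 0) → L1-HIT  vc=[6, 10]

VC = [6, 10]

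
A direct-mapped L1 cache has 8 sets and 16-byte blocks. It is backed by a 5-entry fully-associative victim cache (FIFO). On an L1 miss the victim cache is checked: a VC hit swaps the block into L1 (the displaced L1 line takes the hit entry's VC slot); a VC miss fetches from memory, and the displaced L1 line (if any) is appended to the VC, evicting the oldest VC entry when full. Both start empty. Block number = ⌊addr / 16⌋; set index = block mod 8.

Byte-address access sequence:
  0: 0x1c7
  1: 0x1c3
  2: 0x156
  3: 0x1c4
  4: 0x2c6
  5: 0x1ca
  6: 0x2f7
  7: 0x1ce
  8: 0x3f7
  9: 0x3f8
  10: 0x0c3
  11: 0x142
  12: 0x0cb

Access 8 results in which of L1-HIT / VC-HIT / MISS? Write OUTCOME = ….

  [0] addr=0x1c7 blk=28 s=4: MISS | VC []
  [1] addr=0x1c3 blk=28 s=4: L1-HIT | VC []
  [2] addr=0x156 blk=21 s=5: MISS | VC []
  [3] addr=0x1c4 blk=28 s=4: L1-HIT | VC []
  [4] addr=0x2c6 blk=44 s=4: MISS | VC [28]
  [5] addr=0x1ca blk=28 s=4: VC-HIT | VC [44]
  [6] addr=0x2f7 blk=47 s=7: MISS | VC [44]
  [7] addr=0x1ce blk=28 s=4: L1-HIT | VC [44]
  [8] addr=0x3f7 blk=63 s=7: MISS | VC [44, 47]
  [9] addr=0x3f8 blk=63 s=7: L1-HIT | VC [44, 47]
  [10] addr=0xc3 blk=12 s=4: MISS | VC [44, 47, 28]
  [11] addr=0x142 blk=20 s=4: MISS | VC [44, 47, 28, 12]
  [12] addr=0xcb blk=12 s=4: VC-HIT | VC [44, 47, 28, 20]

OUTCOME = MISS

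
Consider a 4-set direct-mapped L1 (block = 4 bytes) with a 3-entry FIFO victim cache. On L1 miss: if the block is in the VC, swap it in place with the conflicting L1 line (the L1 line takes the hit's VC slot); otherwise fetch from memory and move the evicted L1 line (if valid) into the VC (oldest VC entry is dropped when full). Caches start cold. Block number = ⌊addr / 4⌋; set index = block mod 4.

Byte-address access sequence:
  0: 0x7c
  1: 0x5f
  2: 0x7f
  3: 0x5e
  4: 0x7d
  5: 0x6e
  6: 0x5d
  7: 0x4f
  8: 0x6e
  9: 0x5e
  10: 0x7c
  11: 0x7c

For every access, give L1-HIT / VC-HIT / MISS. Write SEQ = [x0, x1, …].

  [0] addr=0x7c blk=31 s=3: MISS | VC []
  [1] addr=0x5f blk=23 s=3: MISS | VC [31]
  [2] addr=0x7f blk=31 s=3: VC-HIT | VC [23]
  [3] addr=0x5e blk=23 s=3: VC-HIT | VC [31]
  [4] addr=0x7d blk=31 s=3: VC-HIT | VC [23]
  [5] addr=0x6e blk=27 s=3: MISS | VC [23, 31]
  [6] addr=0x5d blk=23 s=3: VC-HIT | VC [27, 31]
  [7] addr=0x4f blk=19 s=3: MISS | VC [27, 31, 23]
  [8] addr=0x6e blk=27 s=3: VC-HIT | VC [19, 31, 23]
  [9] addr=0x5e blk=23 s=3: VC-HIT | VC [19, 31, 27]
  [10] addr=0x7c blk=31 s=3: VC-HIT | VC [19, 23, 27]
  [11] addr=0x7c blk=31 s=3: L1-HIT | VC [19, 23, 27]

SEQ = [MISS, MISS, VC-HIT, VC-HIT, VC-HIT, MISS, VC-HIT, MISS, VC-HIT, VC-HIT, VC-HIT, L1-HIT]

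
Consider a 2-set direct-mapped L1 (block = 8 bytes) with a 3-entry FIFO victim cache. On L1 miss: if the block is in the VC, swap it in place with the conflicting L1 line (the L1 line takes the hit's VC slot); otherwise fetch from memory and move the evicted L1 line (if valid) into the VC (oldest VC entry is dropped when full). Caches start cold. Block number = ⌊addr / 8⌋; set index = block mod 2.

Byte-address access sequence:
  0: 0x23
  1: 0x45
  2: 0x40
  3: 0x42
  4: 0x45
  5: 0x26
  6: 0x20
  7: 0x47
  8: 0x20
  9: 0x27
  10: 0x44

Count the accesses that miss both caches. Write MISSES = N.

  [0] addr=0x23 blk=4 s=0: MISS | VC []
  [1] addr=0x45 blk=8 s=0: MISS | VC [4]
  [2] addr=0x40 blk=8 s=0: L1-HIT | VC [4]
  [3] addr=0x42 blk=8 s=0: L1-HIT | VC [4]
  [4] addr=0x45 blk=8 s=0: L1-HIT | VC [4]
  [5] addr=0x26 blk=4 s=0: VC-HIT | VC [8]
  [6] addr=0x20 blk=4 s=0: L1-HIT | VC [8]
  [7] addr=0x47 blk=8 s=0: VC-HIT | VC [4]
  [8] addr=0x20 blk=4 s=0: VC-HIT | VC [8]
  [9] addr=0x27 blk=4 s=0: L1-HIT | VC [8]
  [10] addr=0x44 blk=8 s=0: VC-HIT | VC [4]

MISSES = 2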